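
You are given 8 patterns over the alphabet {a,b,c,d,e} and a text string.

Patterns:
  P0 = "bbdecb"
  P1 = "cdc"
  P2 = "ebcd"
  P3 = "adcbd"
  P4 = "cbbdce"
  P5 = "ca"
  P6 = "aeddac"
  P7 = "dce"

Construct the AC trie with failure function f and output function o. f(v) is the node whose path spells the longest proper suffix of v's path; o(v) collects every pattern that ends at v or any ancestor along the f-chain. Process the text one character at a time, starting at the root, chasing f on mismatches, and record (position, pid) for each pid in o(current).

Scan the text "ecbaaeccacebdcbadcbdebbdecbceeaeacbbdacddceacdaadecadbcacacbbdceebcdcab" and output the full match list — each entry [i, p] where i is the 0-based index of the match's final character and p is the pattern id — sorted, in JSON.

Build automaton:
Trie (insert patterns):
  n0 'ε': a→14 b→1 c→7 d→30 e→10
  n1 'b': b→2
  n2 'bb': d→3
  n3 'bbd': e→4
  n4 'bbde': c→5
  n5 'bbdec': b→6
  n6 'bbdecb': ·  [P0 ends]
  n7 'c': a→24 b→19 d→8
  n8 'cd': c→9
  n9 'cdc': ·  [P1 ends]
  n10 'e': b→11
  n11 'eb': c→12
  n12 'ebc': d→13
  n13 'ebcd': ·  [P2 ends]
  n14 'a': d→15 e→25
  n15 'ad': c→16
  n16 'adc': b→17
  n17 'adcb': d→18
  n18 'adcbd': ·  [P3 ends]
  n19 'cb': b→20
  n20 'cbb': d→21
  n21 'cbbd': c→22
  n22 'cbbdc': e→23
  n23 'cbbdce': ·  [P4 ends]
  n24 'ca': ·  [P5 ends]
  n25 'ae': d→26
  n26 'aed': d→27
  n27 'aedd': a→28
  n28 'aedda': c→29
  n29 'aeddac': ·  [P6 ends]
  n30 'd': c→31
  n31 'dc': e→32
  n32 'dce': ·  [P7 ends]

Failure links (BFS by depth):
  n1('b'): parent n0 fail=0; on 'b' 0 → fail=0;  out ∅∪∅=∅
  n7('c'): parent n0 fail=0; on 'c' 0 → fail=0;  out ∅∪∅=∅
  n10('e'): parent n0 fail=0; on 'e' 0 → fail=0;  out ∅∪∅=∅
  n14('a'): parent n0 fail=0; on 'a' 0 → fail=0;  out ∅∪∅=∅
  n30('d'): parent n0 fail=0; on 'd' 0 → fail=0;  out ∅∪∅=∅
  n2('bb'): parent n1 fail=0; on 'b' 0 → fail=1;  out ∅∪∅=∅
  n8('cd'): parent n7 fail=0; on 'd' 0 → fail=30;  out ∅∪∅=∅
  n11('eb'): parent n10 fail=0; on 'b' 0 → fail=1;  out ∅∪∅=∅
  n15('ad'): parent n14 fail=0; on 'd' 0 → fail=30;  out ∅∪∅=∅
  n19('cb'): parent n7 fail=0; on 'b' 0 → fail=1;  out ∅∪∅=∅
  n24('ca'): parent n7 fail=0; on 'a' 0 → fail=14;  out {5}∪∅={5}
  n25('ae'): parent n14 fail=0; on 'e' 0 → fail=10;  out ∅∪∅=∅
  n31('dc'): parent n30 fail=0; on 'c' 0 → fail=7;  out ∅∪∅=∅
  n3('bbd'): parent n2 fail=1; on 'd' 1→0 → fail=30;  out ∅∪∅=∅
  n9('cdc'): parent n8 fail=30; on 'c' 30 → fail=31;  out {1}∪∅={1}
  n12('ebc'): parent n11 fail=1; on 'c' 1→0 → fail=7;  out ∅∪∅=∅
  n16('adc'): parent n15 fail=30; on 'c' 30 → fail=31;  out ∅∪∅=∅
  n20('cbb'): parent n19 fail=1; on 'b' 1 → fail=2;  out ∅∪∅=∅
  n26('aed'): parent n25 fail=10; on 'd' 10→0 → fail=30;  out ∅∪∅=∅
  n32('dce'): parent n31 fail=7; on 'e' 7→0 → fail=10;  out {7}∪∅={7}
  n4('bbde'): parent n3 fail=30; on 'e' 30→0 → fail=10;  out ∅∪∅=∅
  n13('ebcd'): parent n12 fail=7; on 'd' 7 → fail=8;  out {2}∪∅={2}
  n17('adcb'): parent n16 fail=31; on 'b' 31→7 → fail=19;  out ∅∪∅=∅
  n21('cbbd'): parent n20 fail=2; on 'd' 2 → fail=3;  out ∅∪∅=∅
  n27('aedd'): parent n26 fail=30; on 'd' 30→0 → fail=30;  out ∅∪∅=∅
  n5('bbdec'): parent n4 fail=10; on 'c' 10→0 → fail=7;  out ∅∪∅=∅
  n18('adcbd'): parent n17 fail=19; on 'd' 19→1→0 → fail=30;  out {3}∪∅={3}
  n22('cbbdc'): parent n21 fail=3; on 'c' 3→30 → fail=31;  out ∅∪∅=∅
  n28('aedda'): parent n27 fail=30; on 'a' 30→0 → fail=14;  out ∅∪∅=∅
  n6('bbdecb'): parent n5 fail=7; on 'b' 7 → fail=19;  out {0}∪∅={0}
  n23('cbbdce'): parent n22 fail=31; on 'e' 31 → fail=32;  out {4}∪{7}={4,7}
  n29('aeddac'): parent n28 fail=14; on 'c' 14→0 → fail=7;  out {6}∪∅={6}

Scan:
[0] read 'e'  n0⇒n10
[1] read 'c'  n10⇒n7 (via fail)
[2] read 'b'  n7⇒n19
[3] read 'a'  n19⇒n14 (via fail)
[4] read 'a'  n14⇒n14 (via fail)
[5] read 'e'  n14⇒n25
[6] read 'c'  n25⇒n7 (via fail)
[7] read 'c'  n7⇒n7 (via fail)
[8] read 'a'  n7⇒n24  ** P5@[7:8]
[9] read 'c'  n24⇒n7 (via fail)
[10] read 'e'  n7⇒n10 (via fail)
[11] read 'b'  n10⇒n11
[12] read 'd'  n11⇒n30 (via fail)
[13] read 'c'  n30⇒n31
[14] read 'b'  n31⇒n19 (via fail)
[15] read 'a'  n19⇒n14 (via fail)
[16] read 'd'  n14⇒n15
[17] read 'c'  n15⇒n16
[18] read 'b'  n16⇒n17
[19] read 'd'  n17⇒n18  ** P3@[15:19]
[20] read 'e'  n18⇒n10 (via fail)
[21] read 'b'  n10⇒n11
[22] read 'b'  n11⇒n2 (via fail)
[23] read 'd'  n2⇒n3
[24] read 'e'  n3⇒n4
[25] read 'c'  n4⇒n5
[26] read 'b'  n5⇒n6  ** P0@[21:26]
[27] read 'c'  n6⇒n7 (via fail)
[28] read 'e'  n7⇒n10 (via fail)
[29] read 'e'  n10⇒n10 (via fail)
[30] read 'a'  n10⇒n14 (via fail)
[31] read 'e'  n14⇒n25
[32] read 'a'  n25⇒n14 (via fail)
[33] read 'c'  n14⇒n7 (via fail)
[34] read 'b'  n7⇒n19
[35] read 'b'  n19⇒n20
[36] read 'd'  n20⇒n21
[37] read 'a'  n21⇒n14 (via fail)
[38] read 'c'  n14⇒n7 (via fail)
[39] read 'd'  n7⇒n8
[40] read 'd'  n8⇒n30 (via fail)
[41] read 'c'  n30⇒n31
[42] read 'e'  n31⇒n32  ** P7@[40:42]
[43] read 'a'  n32⇒n14 (via fail)
[44] read 'c'  n14⇒n7 (via fail)
[45] read 'd'  n7⇒n8
[46] read 'a'  n8⇒n14 (via fail)
[47] read 'a'  n14⇒n14 (via fail)
[48] read 'd'  n14⇒n15
[49] read 'e'  n15⇒n10 (via fail)
[50] read 'c'  n10⇒n7 (via fail)
[51] read 'a'  n7⇒n24  ** P5@[50:51]
[52] read 'd'  n24⇒n15 (via fail)
[53] read 'b'  n15⇒n1 (via fail)
[54] read 'c'  n1⇒n7 (via fail)
[55] read 'a'  n7⇒n24  ** P5@[54:55]
[56] read 'c'  n24⇒n7 (via fail)
[57] read 'a'  n7⇒n24  ** P5@[56:57]
[58] read 'c'  n24⇒n7 (via fail)
[59] read 'b'  n7⇒n19
[60] read 'b'  n19⇒n20
[61] read 'd'  n20⇒n21
[62] read 'c'  n21⇒n22
[63] read 'e'  n22⇒n23  ** P4@[58:63],P7@[61:63]
[64] read 'e'  n23⇒n10 (via fail)
[65] read 'b'  n10⇒n11
[66] read 'c'  n11⇒n12
[67] read 'd'  n12⇒n13  ** P2@[64:67]
[68] read 'c'  n13⇒n9 (via fail)  ** P1@[66:68]
[69] read 'a'  n9⇒n24 (via fail)  ** P5@[68:69]
[70] read 'b'  n24⇒n1 (via fail)

Matches: [[8,5],[19,3],[26,0],[42,7],[51,5],[55,5],[57,5],[63,4],[63,7],[67,2],[68,1],[69,5]]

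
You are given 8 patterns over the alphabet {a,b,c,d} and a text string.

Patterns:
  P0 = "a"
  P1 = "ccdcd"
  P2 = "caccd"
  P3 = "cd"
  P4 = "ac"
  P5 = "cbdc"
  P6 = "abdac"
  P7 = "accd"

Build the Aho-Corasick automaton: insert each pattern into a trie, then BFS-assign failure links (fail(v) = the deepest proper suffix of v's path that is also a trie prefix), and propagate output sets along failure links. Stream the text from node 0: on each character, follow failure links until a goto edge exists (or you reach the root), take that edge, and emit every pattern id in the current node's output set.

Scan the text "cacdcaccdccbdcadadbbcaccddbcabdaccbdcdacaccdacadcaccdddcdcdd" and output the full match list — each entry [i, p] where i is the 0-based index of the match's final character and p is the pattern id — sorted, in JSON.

Build:
Trie (insert patterns):
  0='ε' goto a→1 c→2
  1='a' goto b→16 c→12  [P0 ends]
  2='c' goto a→7 b→13 c→3 d→11
  3='cc' goto d→4
  4='ccd' goto c→5
  5='ccdc' goto d→6
  6='ccdcd' goto ·  [P1 ends]
  7='ca' goto c→8
  8='cac' goto c→9
  9='cacc' goto d→10
  10='caccd' goto ·  [P2 ends]
  11='cd' goto ·  [P3 ends]
  12='ac' goto c→20  [P4 ends]
  13='cb' goto d→14
  14='cbd' goto c→15
  15='cbdc' goto ·  [P5 ends]
  16='ab' goto d→17
  17='abd' goto a→18
  18='abda' goto c→19
  19='abdac' goto ·  [P6 ends]
  20='acc' goto d→21
  21='accd' goto ·  [P7 ends]

BFS fail/out derivation:
  n1('a'): parent n0 fail=0; on 'a' 0 → fail=0;  out {0}∪∅={0}
  n2('c'): parent n0 fail=0; on 'c' 0 → fail=0;  out ∅∪∅=∅
  n3('cc'): parent n2 fail=0; on 'c' 0 → fail=2;  out ∅∪∅=∅
  n7('ca'): parent n2 fail=0; on 'a' 0 → fail=1;  out ∅∪{0}={0}
  n11('cd'): parent n2 fail=0; on 'd' 0 → fail=0;  out {3}∪∅={3}
  n12('ac'): parent n1 fail=0; on 'c' 0 → fail=2;  out {4}∪∅={4}
  n13('cb'): parent n2 fail=0; on 'b' 0 → fail=0;  out ∅∪∅=∅
  n16('ab'): parent n1 fail=0; on 'b' 0 → fail=0;  out ∅∪∅=∅
  n4('ccd'): parent n3 fail=2; on 'd' 2 → fail=11;  out ∅∪{3}={3}
  n8('cac'): parent n7 fail=1; on 'c' 1 → fail=12;  out ∅∪{4}={4}
  n14('cbd'): parent n13 fail=0; on 'd' 0 → fail=0;  out ∅∪∅=∅
  n17('abd'): parent n16 fail=0; on 'd' 0 → fail=0;  out ∅∪∅=∅
  n20('acc'): parent n12 fail=2; on 'c' 2 → fail=3;  out ∅∪∅=∅
  n5('ccdc'): parent n4 fail=11; on 'c' 11→0 → fail=2;  out ∅∪∅=∅
  n9('cacc'): parent n8 fail=12; on 'c' 12 → fail=20;  out ∅∪∅=∅
  n15('cbdc'): parent n14 fail=0; on 'c' 0 → fail=2;  out {5}∪∅={5}
  n18('abda'): parent n17 fail=0; on 'a' 0 → fail=1;  out ∅∪{0}={0}
  n21('accd'): parent n20 fail=3; on 'd' 3 → fail=4;  out {7}∪{3}={3,7}
  n6('ccdcd'): parent n5 fail=2; on 'd' 2 → fail=11;  out {1}∪{3}={1,3}
  n10('caccd'): parent n9 fail=20; on 'd' 20 → fail=21;  out {2}∪{3,7}={2,3,7}
  n19('abdac'): parent n18 fail=1; on 'c' 1 → fail=12;  out {6}∪{4}={4,6}

Text stream:
[0] read 'c'  n0⇒n2
[1] read 'a'  n2⇒n7  → match P0@[1:1]
[2] read 'c'  n7⇒n8  → match P4@[1:2]
[3] read 'd'  n8⇒n11 (fail-walked)  → match P3@[2:3]
[4] read 'c'  n11⇒n2 (fail-walked)
[5] read 'a'  n2⇒n7  → match P0@[5:5]
[6] read 'c'  n7⇒n8  → match P4@[5:6]
[7] read 'c'  n8⇒n9
[8] read 'd'  n9⇒n10  → match P2@[4:8],P3@[7:8],P7@[5:8]
[9] read 'c'  n10⇒n5 (fail-walked)
[10] read 'c'  n5⇒n3 (fail-walked)
[11] read 'b'  n3⇒n13 (fail-walked)
[12] read 'd'  n13⇒n14
[13] read 'c'  n14⇒n15  → match P5@[10:13]
[14] read 'a'  n15⇒n7 (fail-walked)  → match P0@[14:14]
[15] read 'd'  n7⇒n0 (fail-walked)
[16] read 'a'  n0⇒n1  → match P0@[16:16]
[17] read 'd'  n1⇒n0 (fail-walked)
[18] read 'b'  n0⇒n0
[19] read 'b'  n0⇒n0
[20] read 'c'  n0⇒n2
[21] read 'a'  n2⇒n7  → match P0@[21:21]
[22] read 'c'  n7⇒n8  → match P4@[21:22]
[23] read 'c'  n8⇒n9
[24] read 'd'  n9⇒n10  → match P2@[20:24],P3@[23:24],P7@[21:24]
[25] read 'd'  n10⇒n0 (fail-walked)
[26] read 'b'  n0⇒n0
[27] read 'c'  n0⇒n2
[28] read 'a'  n2⇒n7  → match P0@[28:28]
[29] read 'b'  n7⇒n16 (fail-walked)
[30] read 'd'  n16⇒n17
[31] read 'a'  n17⇒n18  → match P0@[31:31]
[32] read 'c'  n18⇒n19  → match P4@[31:32],P6@[28:32]
[33] read 'c'  n19⇒n20 (fail-walked)
[34] read 'b'  n20⇒n13 (fail-walked)
[35] read 'd'  n13⇒n14
[36] read 'c'  n14⇒n15  → match P5@[33:36]
[37] read 'd'  n15⇒n11 (fail-walked)  → match P3@[36:37]
[38] read 'a'  n11⇒n1 (fail-walked)  → match P0@[38:38]
[39] read 'c'  n1⇒n12  → match P4@[38:39]
[40] read 'a'  n12⇒n7 (fail-walked)  → match P0@[40:40]
[41] read 'c'  n7⇒n8  → match P4@[40:41]
[42] read 'c'  n8⇒n9
[43] read 'd'  n9⇒n10  → match P2@[39:43],P3@[42:43],P7@[40:43]
[44] read 'a'  n10⇒n1 (fail-walked)  → match P0@[44:44]
[45] read 'c'  n1⇒n12  → match P4@[44:45]
[46] read 'a'  n12⇒n7 (fail-walked)  → match P0@[46:46]
[47] read 'd'  n7⇒n0 (fail-walked)
[48] read 'c'  n0⇒n2
[49] read 'a'  n2⇒n7  → match P0@[49:49]
[50] read 'c'  n7⇒n8  → match P4@[49:50]
[51] read 'c'  n8⇒n9
[52] read 'd'  n9⇒n10  → match P2@[48:52],P3@[51:52],P7@[49:52]
[53] read 'd'  n10⇒n0 (fail-walked)
[54] read 'd'  n0⇒n0
[55] read 'c'  n0⇒n2
[56] read 'd'  n2⇒n11  → match P3@[55:56]
[57] read 'c'  n11⇒n2 (fail-walked)
[58] read 'd'  n2⇒n11  → match P3@[57:58]
[59] read 'd'  n11⇒n0 (fail-walked)

Result: [[1,0],[2,4],[3,3],[5,0],[6,4],[8,2],[8,3],[8,7],[13,5],[14,0],[16,0],[21,0],[22,4],[24,2],[24,3],[24,7],[28,0],[31,0],[32,4],[32,6],[36,5],[37,3],[38,0],[39,4],[40,0],[41,4],[43,2],[43,3],[43,7],[44,0],[45,4],[46,0],[49,0],[50,4],[52,2],[52,3],[52,7],[56,3],[58,3]]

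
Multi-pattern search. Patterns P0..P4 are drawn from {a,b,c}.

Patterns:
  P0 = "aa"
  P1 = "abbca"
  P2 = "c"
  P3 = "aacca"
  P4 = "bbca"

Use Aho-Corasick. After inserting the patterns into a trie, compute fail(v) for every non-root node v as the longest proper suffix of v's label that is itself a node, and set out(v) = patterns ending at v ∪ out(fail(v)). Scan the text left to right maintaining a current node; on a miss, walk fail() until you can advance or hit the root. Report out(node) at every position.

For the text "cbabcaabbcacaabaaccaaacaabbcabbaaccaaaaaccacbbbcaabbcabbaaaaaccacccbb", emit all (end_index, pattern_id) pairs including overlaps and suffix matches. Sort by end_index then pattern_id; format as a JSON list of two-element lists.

Build automaton:
Trie (insert patterns):
  0='ε' goto a→1 b→11 c→7
  1='a' goto a→2 b→3
  2='aa' goto c→8  ←P0
  3='ab' goto b→4
  4='abb' goto c→5
  5='abbc' goto a→6
  6='abbca' goto ·  ←P1
  7='c' goto ·  ←P2
  8='aac' goto c→9
  9='aacc' goto a→10
  10='aacca' goto ·  ←P3
  11='b' goto b→12
  12='bb' goto c→13
  13='bbc' goto a→14
  14='bbca' goto ·  ←P4

BFS fail/out derivation:
  fail(1) 'a': from fail(0)=0 chase 'a': 0 ⇒ 0;  out=∅∪out(0)=∅
  fail(7) 'c': from fail(0)=0 chase 'c': 0 ⇒ 0;  out={2}∪out(0)={2}
  fail(11) 'b': from fail(0)=0 chase 'b': 0 ⇒ 0;  out=∅∪out(0)=∅
  fail(2) 'aa': from fail(1)=0 chase 'a': 0 ⇒ 1;  out={0}∪out(1)={0}
  fail(3) 'ab': from fail(1)=0 chase 'b': 0 ⇒ 11;  out=∅∪out(11)=∅
  fail(12) 'bb': from fail(11)=0 chase 'b': 0 ⇒ 11;  out=∅∪out(11)=∅
  fail(4) 'abb': from fail(3)=11 chase 'b': 11 ⇒ 12;  out=∅∪out(12)=∅
  fail(8) 'aac': from fail(2)=1 chase 'c': 1→0 ⇒ 7;  out=∅∪out(7)={2}
  fail(13) 'bbc': from fail(12)=11 chase 'c': 11→0 ⇒ 7;  out=∅∪out(7)={2}
  fail(5) 'abbc': from fail(4)=12 chase 'c': 12 ⇒ 13;  out=∅∪out(13)={2}
  fail(9) 'aacc': from fail(8)=7 chase 'c': 7→0 ⇒ 7;  out=∅∪out(7)={2}
  fail(14) 'bbca': from fail(13)=7 chase 'a': 7→0 ⇒ 1;  out={4}∪out(1)={4}
  fail(6) 'abbca': from fail(5)=13 chase 'a': 13 ⇒ 14;  out={1}∪out(14)={1,4}
  fail(10) 'aacca': from fail(9)=7 chase 'a': 7→0 ⇒ 1;  out={3}∪out(1)={3}

Run:
[0] read 'c'  n0⇒n7  emit P2@[0:0]
[1] read 'b'  n7⇒n11 (fail-walked)
[2] read 'a'  n11⇒n1 (fail-walked)
[3] read 'b'  n1⇒n3
[4] read 'c'  n3⇒n7 (fail-walked)  emit P2@[4:4]
[5] read 'a'  n7⇒n1 (fail-walked)
[6] read 'a'  n1⇒n2  emit P0@[5:6]
[7] read 'b'  n2⇒n3 (fail-walked)
[8] read 'b'  n3⇒n4
[9] read 'c'  n4⇒n5  emit P2@[9:9]
[10] read 'a'  n5⇒n6  emit P1@[6:10],P4@[7:10]
[11] read 'c'  n6⇒n7 (fail-walked)  emit P2@[11:11]
[12] read 'a'  n7⇒n1 (fail-walked)
[13] read 'a'  n1⇒n2  emit P0@[12:13]
[14] read 'b'  n2⇒n3 (fail-walked)
[15] read 'a'  n3⇒n1 (fail-walked)
[16] read 'a'  n1⇒n2  emit P0@[15:16]
[17] read 'c'  n2⇒n8  emit P2@[17:17]
[18] read 'c'  n8⇒n9  emit P2@[18:18]
[19] read 'a'  n9⇒n10  emit P3@[15:19]
[20] read 'a'  n10⇒n2 (fail-walked)  emit P0@[19:20]
[21] read 'a'  n2⇒n2 (fail-walked)  emit P0@[20:21]
[22] read 'c'  n2⇒n8  emit P2@[22:22]
[23] read 'a'  n8⇒n1 (fail-walked)
[24] read 'a'  n1⇒n2  emit P0@[23:24]
[25] read 'b'  n2⇒n3 (fail-walked)
[26] read 'b'  n3⇒n4
[27] read 'c'  n4⇒n5  emit P2@[27:27]
[28] read 'a'  n5⇒n6  emit P1@[24:28],P4@[25:28]
[29] read 'b'  n6⇒n3 (fail-walked)
[30] read 'b'  n3⇒n4
[31] read 'a'  n4⇒n1 (fail-walked)
[32] read 'a'  n1⇒n2  emit P0@[31:32]
[33] read 'c'  n2⇒n8  emit P2@[33:33]
[34] read 'c'  n8⇒n9  emit P2@[34:34]
[35] read 'a'  n9⇒n10  emit P3@[31:35]
[36] read 'a'  n10⇒n2 (fail-walked)  emit P0@[35:36]
[37] read 'a'  n2⇒n2 (fail-walked)  emit P0@[36:37]
[38] read 'a'  n2⇒n2 (fail-walked)  emit P0@[37:38]
[39] read 'a'  n2⇒n2 (fail-walked)  emit P0@[38:39]
[40] read 'c'  n2⇒n8  emit P2@[40:40]
[41] read 'c'  n8⇒n9  emit P2@[41:41]
[42] read 'a'  n9⇒n10  emit P3@[38:42]
[43] read 'c'  n10⇒n7 (fail-walked)  emit P2@[43:43]
[44] read 'b'  n7⇒n11 (fail-walked)
[45] read 'b'  n11⇒n12
[46] read 'b'  n12⇒n12 (fail-walked)
[47] read 'c'  n12⇒n13  emit P2@[47:47]
[48] read 'a'  n13⇒n14  emit P4@[45:48]
[49] read 'a'  n14⇒n2 (fail-walked)  emit P0@[48:49]
[50] read 'b'  n2⇒n3 (fail-walked)
[51] read 'b'  n3⇒n4
[52] read 'c'  n4⇒n5  emit P2@[52:52]
[53] read 'a'  n5⇒n6  emit P1@[49:53],P4@[50:53]
[54] read 'b'  n6⇒n3 (fail-walked)
[55] read 'b'  n3⇒n4
[56] read 'a'  n4⇒n1 (fail-walked)
[57] read 'a'  n1⇒n2  emit P0@[56:57]
[58] read 'a'  n2⇒n2 (fail-walked)  emit P0@[57:58]
[59] read 'a'  n2⇒n2 (fail-walked)  emit P0@[58:59]
[60] read 'a'  n2⇒n2 (fail-walked)  emit P0@[59:60]
[61] read 'c'  n2⇒n8  emit P2@[61:61]
[62] read 'c'  n8⇒n9  emit P2@[62:62]
[63] read 'a'  n9⇒n10  emit P3@[59:63]
[64] read 'c'  n10⇒n7 (fail-walked)  emit P2@[64:64]
[65] read 'c'  n7⇒n7 (fail-walked)  emit P2@[65:65]
[66] read 'c'  n7⇒n7 (fail-walked)  emit P2@[66:66]
[67] read 'b'  n7⇒n11 (fail-walked)
[68] read 'b'  n11⇒n12

Matches: [[0,2],[4,2],[6,0],[9,2],[10,1],[10,4],[11,2],[13,0],[16,0],[17,2],[18,2],[19,3],[20,0],[21,0],[22,2],[24,0],[27,2],[28,1],[28,4],[32,0],[33,2],[34,2],[35,3],[36,0],[37,0],[38,0],[39,0],[40,2],[41,2],[42,3],[43,2],[47,2],[48,4],[49,0],[52,2],[53,1],[53,4],[57,0],[58,0],[59,0],[60,0],[61,2],[62,2],[63,3],[64,2],[65,2],[66,2]]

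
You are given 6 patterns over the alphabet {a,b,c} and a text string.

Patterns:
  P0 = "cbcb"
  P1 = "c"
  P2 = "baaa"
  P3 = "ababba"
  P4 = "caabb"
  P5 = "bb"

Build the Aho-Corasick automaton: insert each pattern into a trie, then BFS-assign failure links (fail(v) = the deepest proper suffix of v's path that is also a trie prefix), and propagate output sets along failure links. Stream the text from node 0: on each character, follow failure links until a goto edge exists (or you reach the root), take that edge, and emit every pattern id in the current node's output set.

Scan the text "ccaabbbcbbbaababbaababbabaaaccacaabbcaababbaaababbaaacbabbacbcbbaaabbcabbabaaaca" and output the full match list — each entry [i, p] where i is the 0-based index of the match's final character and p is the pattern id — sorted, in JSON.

Construct AC machine:
Trie nodes:
  n0 'ε': a→9 b→5 c→1
  n1 'c': a→15 b→2  [P1 ends]
  n2 'cb': c→3
  n3 'cbc': b→4
  n4 'cbcb': ·  [P0 ends]
  n5 'b': a→6 b→19
  n6 'ba': a→7
  n7 'baa': a→8
  n8 'baaa': ·  [P2 ends]
  n9 'a': b→10
  n10 'ab': a→11
  n11 'aba': b→12
  n12 'abab': b→13
  n13 'ababb': a→14
  n14 'ababba': ·  [P3 ends]
  n15 'ca': a→16
  n16 'caa': b→17
  n17 'caab': b→18
  n18 'caabb': ·  [P4 ends]
  n19 'bb': ·  [P5 ends]

Failure links (BFS by depth):
  fail(1) 'c': from fail(0)=0 chase 'c': 0 ⇒ 0;  out={1}∪out(0)={1}
  fail(5) 'b': from fail(0)=0 chase 'b': 0 ⇒ 0;  out=∅∪out(0)=∅
  fail(9) 'a': from fail(0)=0 chase 'a': 0 ⇒ 0;  out=∅∪out(0)=∅
  fail(2) 'cb': from fail(1)=0 chase 'b': 0 ⇒ 5;  out=∅∪out(5)=∅
  fail(6) 'ba': from fail(5)=0 chase 'a': 0 ⇒ 9;  out=∅∪out(9)=∅
  fail(10) 'ab': from fail(9)=0 chase 'b': 0 ⇒ 5;  out=∅∪out(5)=∅
  fail(15) 'ca': from fail(1)=0 chase 'a': 0 ⇒ 9;  out=∅∪out(9)=∅
  fail(19) 'bb': from fail(5)=0 chase 'b': 0 ⇒ 5;  out={5}∪out(5)={5}
  fail(3) 'cbc': from fail(2)=5 chase 'c': 5→0 ⇒ 1;  out=∅∪out(1)={1}
  fail(7) 'baa': from fail(6)=9 chase 'a': 9→0 ⇒ 9;  out=∅∪out(9)=∅
  fail(11) 'aba': from fail(10)=5 chase 'a': 5 ⇒ 6;  out=∅∪out(6)=∅
  fail(16) 'caa': from fail(15)=9 chase 'a': 9→0 ⇒ 9;  out=∅∪out(9)=∅
  fail(4) 'cbcb': from fail(3)=1 chase 'b': 1 ⇒ 2;  out={0}∪out(2)={0}
  fail(8) 'baaa': from fail(7)=9 chase 'a': 9→0 ⇒ 9;  out={2}∪out(9)={2}
  fail(12) 'abab': from fail(11)=6 chase 'b': 6→9 ⇒ 10;  out=∅∪out(10)=∅
  fail(17) 'caab': from fail(16)=9 chase 'b': 9 ⇒ 10;  out=∅∪out(10)=∅
  fail(13) 'ababb': from fail(12)=10 chase 'b': 10→5 ⇒ 19;  out=∅∪out(19)={5}
  fail(18) 'caabb': from fail(17)=10 chase 'b': 10→5 ⇒ 19;  out={4}∪out(19)={4,5}
  fail(14) 'ababba': from fail(13)=19 chase 'a': 19→5 ⇒ 6;  out={3}∪out(6)={3}

Text stream:
pos 0 'c': at 1  ** P1@[0:0]
pos 1 'c': at 1 (fail-walked)  ** P1@[1:1]
pos 2 'a': at 15
pos 3 'a': at 16
pos 4 'b': at 17
pos 5 'b': at 18  ** P4@[1:5],P5@[4:5]
pos 6 'b': at 19 (fail-walked)  ** P5@[5:6]
pos 7 'c': at 1 (fail-walked)  ** P1@[7:7]
pos 8 'b': at 2
pos 9 'b': at 19 (fail-walked)  ** P5@[8:9]
pos 10 'b': at 19 (fail-walked)  ** P5@[9:10]
pos 11 'a': at 6 (fail-walked)
pos 12 'a': at 7
pos 13 'b': at 10 (fail-walked)
pos 14 'a': at 11
pos 15 'b': at 12
pos 16 'b': at 13  ** P5@[15:16]
pos 17 'a': at 14  ** P3@[12:17]
pos 18 'a': at 7 (fail-walked)
pos 19 'b': at 10 (fail-walked)
pos 20 'a': at 11
pos 21 'b': at 12
pos 22 'b': at 13  ** P5@[21:22]
pos 23 'a': at 14  ** P3@[18:23]
pos 24 'b': at 10 (fail-walked)
pos 25 'a': at 11
pos 26 'a': at 7 (fail-walked)
pos 27 'a': at 8  ** P2@[24:27]
pos 28 'c': at 1 (fail-walked)  ** P1@[28:28]
pos 29 'c': at 1 (fail-walked)  ** P1@[29:29]
pos 30 'a': at 15
pos 31 'c': at 1 (fail-walked)  ** P1@[31:31]
pos 32 'a': at 15
pos 33 'a': at 16
pos 34 'b': at 17
pos 35 'b': at 18  ** P4@[31:35],P5@[34:35]
pos 36 'c': at 1 (fail-walked)  ** P1@[36:36]
pos 37 'a': at 15
pos 38 'a': at 16
pos 39 'b': at 17
pos 40 'a': at 11 (fail-walked)
pos 41 'b': at 12
pos 42 'b': at 13  ** P5@[41:42]
pos 43 'a': at 14  ** P3@[38:43]
pos 44 'a': at 7 (fail-walked)
pos 45 'a': at 8  ** P2@[42:45]
pos 46 'b': at 10 (fail-walked)
pos 47 'a': at 11
pos 48 'b': at 12
pos 49 'b': at 13  ** P5@[48:49]
pos 50 'a': at 14  ** P3@[45:50]
pos 51 'a': at 7 (fail-walked)
pos 52 'a': at 8  ** P2@[49:52]
pos 53 'c': at 1 (fail-walked)  ** P1@[53:53]
pos 54 'b': at 2
pos 55 'a': at 6 (fail-walked)
pos 56 'b': at 10 (fail-walked)
pos 57 'b': at 19 (fail-walked)  ** P5@[56:57]
pos 58 'a': at 6 (fail-walked)
pos 59 'c': at 1 (fail-walked)  ** P1@[59:59]
pos 60 'b': at 2
pos 61 'c': at 3  ** P1@[61:61]
pos 62 'b': at 4  ** P0@[59:62]
pos 63 'b': at 19 (fail-walked)  ** P5@[62:63]
pos 64 'a': at 6 (fail-walked)
pos 65 'a': at 7
pos 66 'a': at 8  ** P2@[63:66]
pos 67 'b': at 10 (fail-walked)
pos 68 'b': at 19 (fail-walked)  ** P5@[67:68]
pos 69 'c': at 1 (fail-walked)  ** P1@[69:69]
pos 70 'a': at 15
pos 71 'b': at 10 (fail-walked)
pos 72 'b': at 19 (fail-walked)  ** P5@[71:72]
pos 73 'a': at 6 (fail-walked)
pos 74 'b': at 10 (fail-walked)
pos 75 'a': at 11
pos 76 'a': at 7 (fail-walked)
pos 77 'a': at 8  ** P2@[74:77]
pos 78 'c': at 1 (fail-walked)  ** P1@[78:78]
pos 79 'a': at 15

Matches: [[0,1],[1,1],[5,4],[5,5],[6,5],[7,1],[9,5],[10,5],[16,5],[17,3],[22,5],[23,3],[27,2],[28,1],[29,1],[31,1],[35,4],[35,5],[36,1],[42,5],[43,3],[45,2],[49,5],[50,3],[52,2],[53,1],[57,5],[59,1],[61,1],[62,0],[63,5],[66,2],[68,5],[69,1],[72,5],[77,2],[78,1]]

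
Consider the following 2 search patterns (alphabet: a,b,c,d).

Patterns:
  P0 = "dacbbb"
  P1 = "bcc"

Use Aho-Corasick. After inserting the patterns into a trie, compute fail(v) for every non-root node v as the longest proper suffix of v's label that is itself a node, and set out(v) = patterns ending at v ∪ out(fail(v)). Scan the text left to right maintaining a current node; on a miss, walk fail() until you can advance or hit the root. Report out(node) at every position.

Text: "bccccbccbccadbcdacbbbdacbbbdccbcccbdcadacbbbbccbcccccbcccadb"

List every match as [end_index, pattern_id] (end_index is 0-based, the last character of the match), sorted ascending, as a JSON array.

Build automaton:
Trie (insert patterns):
  n0 'ε': b→7 d→1
  n1 'd': a→2
  n2 'da': c→3
  n3 'dac': b→4
  n4 'dacb': b→5
  n5 'dacbb': b→6
  n6 'dacbbb': ·  ←P0
  n7 'b': c→8
  n8 'bc': c→9
  n9 'bcc': ·  ←P1

BFS fail/out derivation:
  fail(1) 'd': from fail(0)=0 chase 'd': 0 ⇒ 0;  out=∅∪out(0)=∅
  fail(7) 'b': from fail(0)=0 chase 'b': 0 ⇒ 0;  out=∅∪out(0)=∅
  fail(2) 'da': from fail(1)=0 chase 'a': 0 ⇒ 0;  out=∅∪out(0)=∅
  fail(8) 'bc': from fail(7)=0 chase 'c': 0 ⇒ 0;  out=∅∪out(0)=∅
  fail(3) 'dac': from fail(2)=0 chase 'c': 0 ⇒ 0;  out=∅∪out(0)=∅
  fail(9) 'bcc': from fail(8)=0 chase 'c': 0 ⇒ 0;  out={1}∪out(0)={1}
  fail(4) 'dacb': from fail(3)=0 chase 'b': 0 ⇒ 7;  out=∅∪out(7)=∅
  fail(5) 'dacbb': from fail(4)=7 chase 'b': 7→0 ⇒ 7;  out=∅∪out(7)=∅
  fail(6) 'dacbbb': from fail(5)=7 chase 'b': 7→0 ⇒ 7;  out={0}∪out(7)={0}

Text stream:
[0] read 'b'  n0⇒n7
[1] read 'c'  n7⇒n8
[2] read 'c'  n8⇒n9  emit P1@[0:2]
[3] read 'c'  n9⇒n0 ·f
[4] read 'c'  n0⇒n0
[5] read 'b'  n0⇒n7
[6] read 'c'  n7⇒n8
[7] read 'c'  n8⇒n9  emit P1@[5:7]
[8] read 'b'  n9⇒n7 ·f
[9] read 'c'  n7⇒n8
[10] read 'c'  n8⇒n9  emit P1@[8:10]
[11] read 'a'  n9⇒n0 ·f
[12] read 'd'  n0⇒n1
[13] read 'b'  n1⇒n7 ·f
[14] read 'c'  n7⇒n8
[15] read 'd'  n8⇒n1 ·f
[16] read 'a'  n1⇒n2
[17] read 'c'  n2⇒n3
[18] read 'b'  n3⇒n4
[19] read 'b'  n4⇒n5
[20] read 'b'  n5⇒n6  emit P0@[15:20]
[21] read 'd'  n6⇒n1 ·f
[22] read 'a'  n1⇒n2
[23] read 'c'  n2⇒n3
[24] read 'b'  n3⇒n4
[25] read 'b'  n4⇒n5
[26] read 'b'  n5⇒n6  emit P0@[21:26]
[27] read 'd'  n6⇒n1 ·f
[28] read 'c'  n1⇒n0 ·f
[29] read 'c'  n0⇒n0
[30] read 'b'  n0⇒n7
[31] read 'c'  n7⇒n8
[32] read 'c'  n8⇒n9  emit P1@[30:32]
[33] read 'c'  n9⇒n0 ·f
[34] read 'b'  n0⇒n7
[35] read 'd'  n7⇒n1 ·f
[36] read 'c'  n1⇒n0 ·f
[37] read 'a'  n0⇒n0
[38] read 'd'  n0⇒n1
[39] read 'a'  n1⇒n2
[40] read 'c'  n2⇒n3
[41] read 'b'  n3⇒n4
[42] read 'b'  n4⇒n5
[43] read 'b'  n5⇒n6  emit P0@[38:43]
[44] read 'b'  n6⇒n7 ·f
[45] read 'c'  n7⇒n8
[46] read 'c'  n8⇒n9  emit P1@[44:46]
[47] read 'b'  n9⇒n7 ·f
[48] read 'c'  n7⇒n8
[49] read 'c'  n8⇒n9  emit P1@[47:49]
[50] read 'c'  n9⇒n0 ·f
[51] read 'c'  n0⇒n0
[52] read 'c'  n0⇒n0
[53] read 'b'  n0⇒n7
[54] read 'c'  n7⇒n8
[55] read 'c'  n8⇒n9  emit P1@[53:55]
[56] read 'c'  n9⇒n0 ·f
[57] read 'a'  n0⇒n0
[58] read 'd'  n0⇒n1
[59] read 'b'  n1⇒n7 ·f

Result: [[2,1],[7,1],[10,1],[20,0],[26,0],[32,1],[43,0],[46,1],[49,1],[55,1]]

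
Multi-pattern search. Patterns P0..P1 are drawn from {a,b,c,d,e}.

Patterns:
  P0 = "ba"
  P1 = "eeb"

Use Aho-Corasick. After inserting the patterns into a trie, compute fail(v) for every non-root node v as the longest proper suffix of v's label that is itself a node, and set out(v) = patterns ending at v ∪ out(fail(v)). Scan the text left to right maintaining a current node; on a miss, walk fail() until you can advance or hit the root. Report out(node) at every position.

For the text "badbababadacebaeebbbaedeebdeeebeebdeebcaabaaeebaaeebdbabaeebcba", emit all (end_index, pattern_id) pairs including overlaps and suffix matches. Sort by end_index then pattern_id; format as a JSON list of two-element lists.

Build:
Trie nodes:
  0='ε' goto b→1 e→3
  1='b' goto a→2
  2='ba' goto ·  ←P0
  3='e' goto e→4
  4='ee' goto b→5
  5='eeb' goto ·  ←P1

BFS fail/out derivation:
  fail(1) 'b': from fail(0)=0 chase 'b': 0 ⇒ 0;  out=∅∪out(0)=∅
  fail(3) 'e': from fail(0)=0 chase 'e': 0 ⇒ 0;  out=∅∪out(0)=∅
  fail(2) 'ba': from fail(1)=0 chase 'a': 0 ⇒ 0;  out={0}∪out(0)={0}
  fail(4) 'ee': from fail(3)=0 chase 'e': 0 ⇒ 3;  out=∅∪out(3)=∅
  fail(5) 'eeb': from fail(4)=3 chase 'b': 3→0 ⇒ 1;  out={1}∪out(1)={1}

Scan:
[0] read 'b'  n0⇒n1
[1] read 'a'  n1⇒n2  → match P0@[0:1]
[2] read 'd'  n2⇒n0 (fail-walked)
[3] read 'b'  n0⇒n1
[4] read 'a'  n1⇒n2  → match P0@[3:4]
[5] read 'b'  n2⇒n1 (fail-walked)
[6] read 'a'  n1⇒n2  → match P0@[5:6]
[7] read 'b'  n2⇒n1 (fail-walked)
[8] read 'a'  n1⇒n2  → match P0@[7:8]
[9] read 'd'  n2⇒n0 (fail-walked)
[10] read 'a'  n0⇒n0
[11] read 'c'  n0⇒n0
[12] read 'e'  n0⇒n3
[13] read 'b'  n3⇒n1 (fail-walked)
[14] read 'a'  n1⇒n2  → match P0@[13:14]
[15] read 'e'  n2⇒n3 (fail-walked)
[16] read 'e'  n3⇒n4
[17] read 'b'  n4⇒n5  → match P1@[15:17]
[18] read 'b'  n5⇒n1 (fail-walked)
[19] read 'b'  n1⇒n1 (fail-walked)
[20] read 'a'  n1⇒n2  → match P0@[19:20]
[21] read 'e'  n2⇒n3 (fail-walked)
[22] read 'd'  n3⇒n0 (fail-walked)
[23] read 'e'  n0⇒n3
[24] read 'e'  n3⇒n4
[25] read 'b'  n4⇒n5  → match P1@[23:25]
[26] read 'd'  n5⇒n0 (fail-walked)
[27] read 'e'  n0⇒n3
[28] read 'e'  n3⇒n4
[29] read 'e'  n4⇒n4 (fail-walked)
[30] read 'b'  n4⇒n5  → match P1@[28:30]
[31] read 'e'  n5⇒n3 (fail-walked)
[32] read 'e'  n3⇒n4
[33] read 'b'  n4⇒n5  → match P1@[31:33]
[34] read 'd'  n5⇒n0 (fail-walked)
[35] read 'e'  n0⇒n3
[36] read 'e'  n3⇒n4
[37] read 'b'  n4⇒n5  → match P1@[35:37]
[38] read 'c'  n5⇒n0 (fail-walked)
[39] read 'a'  n0⇒n0
[40] read 'a'  n0⇒n0
[41] read 'b'  n0⇒n1
[42] read 'a'  n1⇒n2  → match P0@[41:42]
[43] read 'a'  n2⇒n0 (fail-walked)
[44] read 'e'  n0⇒n3
[45] read 'e'  n3⇒n4
[46] read 'b'  n4⇒n5  → match P1@[44:46]
[47] read 'a'  n5⇒n2 (fail-walked)  → match P0@[46:47]
[48] read 'a'  n2⇒n0 (fail-walked)
[49] read 'e'  n0⇒n3
[50] read 'e'  n3⇒n4
[51] read 'b'  n4⇒n5  → match P1@[49:51]
[52] read 'd'  n5⇒n0 (fail-walked)
[53] read 'b'  n0⇒n1
[54] read 'a'  n1⇒n2  → match P0@[53:54]
[55] read 'b'  n2⇒n1 (fail-walked)
[56] read 'a'  n1⇒n2  → match P0@[55:56]
[57] read 'e'  n2⇒n3 (fail-walked)
[58] read 'e'  n3⇒n4
[59] read 'b'  n4⇒n5  → match P1@[57:59]
[60] read 'c'  n5⇒n0 (fail-walked)
[61] read 'b'  n0⇒n1
[62] read 'a'  n1⇒n2  → match P0@[61:62]

Result: [[1,0],[4,0],[6,0],[8,0],[14,0],[17,1],[20,0],[25,1],[30,1],[33,1],[37,1],[42,0],[46,1],[47,0],[51,1],[54,0],[56,0],[59,1],[62,0]]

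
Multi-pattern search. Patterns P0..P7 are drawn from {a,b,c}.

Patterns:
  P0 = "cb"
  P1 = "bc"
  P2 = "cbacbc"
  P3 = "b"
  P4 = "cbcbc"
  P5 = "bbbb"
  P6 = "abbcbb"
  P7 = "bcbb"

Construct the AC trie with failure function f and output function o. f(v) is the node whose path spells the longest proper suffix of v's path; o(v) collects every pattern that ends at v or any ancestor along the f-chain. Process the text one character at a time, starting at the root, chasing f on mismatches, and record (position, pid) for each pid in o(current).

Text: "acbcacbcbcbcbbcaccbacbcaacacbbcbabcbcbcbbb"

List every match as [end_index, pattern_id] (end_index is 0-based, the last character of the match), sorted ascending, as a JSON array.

Build automaton:
Trie nodes:
  n0 'ε': a→15 b→3 c→1
  n1 'c': b→2
  n2 'cb': a→5 c→9  [P0 ends]
  n3 'b': b→12 c→4  [P3 ends]
  n4 'bc': b→21  [P1 ends]
  n5 'cba': c→6
  n6 'cbac': b→7
  n7 'cbacb': c→8
  n8 'cbacbc': ·  [P2 ends]
  n9 'cbc': b→10
  n10 'cbcb': c→11
  n11 'cbcbc': ·  [P4 ends]
  n12 'bb': b→13
  n13 'bbb': b→14
  n14 'bbbb': ·  [P5 ends]
  n15 'a': b→16
  n16 'ab': b→17
  n17 'abb': c→18
  n18 'abbc': b→19
  n19 'abbcb': b→20
  n20 'abbcbb': ·  [P6 ends]
  n21 'bcb': b→22
  n22 'bcbb': ·  [P7 ends]

BFS fail/out derivation:
  fail(1) 'c': from fail(0)=0 chase 'c': 0 ⇒ 0;  out=∅∪out(0)=∅
  fail(3) 'b': from fail(0)=0 chase 'b': 0 ⇒ 0;  out={3}∪out(0)={3}
  fail(15) 'a': from fail(0)=0 chase 'a': 0 ⇒ 0;  out=∅∪out(0)=∅
  fail(2) 'cb': from fail(1)=0 chase 'b': 0 ⇒ 3;  out={0}∪out(3)={0,3}
  fail(4) 'bc': from fail(3)=0 chase 'c': 0 ⇒ 1;  out={1}∪out(1)={1}
  fail(12) 'bb': from fail(3)=0 chase 'b': 0 ⇒ 3;  out=∅∪out(3)={3}
  fail(16) 'ab': from fail(15)=0 chase 'b': 0 ⇒ 3;  out=∅∪out(3)={3}
  fail(5) 'cba': from fail(2)=3 chase 'a': 3→0 ⇒ 15;  out=∅∪out(15)=∅
  fail(9) 'cbc': from fail(2)=3 chase 'c': 3 ⇒ 4;  out=∅∪out(4)={1}
  fail(13) 'bbb': from fail(12)=3 chase 'b': 3 ⇒ 12;  out=∅∪out(12)={3}
  fail(17) 'abb': from fail(16)=3 chase 'b': 3 ⇒ 12;  out=∅∪out(12)={3}
  fail(21) 'bcb': from fail(4)=1 chase 'b': 1 ⇒ 2;  out=∅∪out(2)={0,3}
  fail(6) 'cbac': from fail(5)=15 chase 'c': 15→0 ⇒ 1;  out=∅∪out(1)=∅
  fail(10) 'cbcb': from fail(9)=4 chase 'b': 4 ⇒ 21;  out=∅∪out(21)={0,3}
  fail(14) 'bbbb': from fail(13)=12 chase 'b': 12 ⇒ 13;  out={5}∪out(13)={3,5}
  fail(18) 'abbc': from fail(17)=12 chase 'c': 12→3 ⇒ 4;  out=∅∪out(4)={1}
  fail(22) 'bcbb': from fail(21)=2 chase 'b': 2→3 ⇒ 12;  out={7}∪out(12)={3,7}
  fail(7) 'cbacb': from fail(6)=1 chase 'b': 1 ⇒ 2;  out=∅∪out(2)={0,3}
  fail(11) 'cbcbc': from fail(10)=21 chase 'c': 21→2 ⇒ 9;  out={4}∪out(9)={1,4}
  fail(19) 'abbcb': from fail(18)=4 chase 'b': 4 ⇒ 21;  out=∅∪out(21)={0,3}
  fail(8) 'cbacbc': from fail(7)=2 chase 'c': 2 ⇒ 9;  out={2}∪out(9)={1,2}
  fail(20) 'abbcbb': from fail(19)=21 chase 'b': 21 ⇒ 22;  out={6}∪out(22)={3,6,7}

Scan:
i=0 'a': node 0→15
i=1 'c': node 15→1 (fail-walked)
i=2 'b': node 1→2  ** P0@[1:2],P3@[2:2]
i=3 'c': node 2→9  ** P1@[2:3]
i=4 'a': node 9→15 (fail-walked)
i=5 'c': node 15→1 (fail-walked)
i=6 'b': node 1→2  ** P0@[5:6],P3@[6:6]
i=7 'c': node 2→9  ** P1@[6:7]
i=8 'b': node 9→10  ** P0@[7:8],P3@[8:8]
i=9 'c': node 10→11  ** P1@[8:9],P4@[5:9]
i=10 'b': node 11→10 (fail-walked)  ** P0@[9:10],P3@[10:10]
i=11 'c': node 10→11  ** P1@[10:11],P4@[7:11]
i=12 'b': node 11→10 (fail-walked)  ** P0@[11:12],P3@[12:12]
i=13 'b': node 10→22 (fail-walked)  ** P3@[13:13],P7@[10:13]
i=14 'c': node 22→4 (fail-walked)  ** P1@[13:14]
i=15 'a': node 4→15 (fail-walked)
i=16 'c': node 15→1 (fail-walked)
i=17 'c': node 1→1 (fail-walked)
i=18 'b': node 1→2  ** P0@[17:18],P3@[18:18]
i=19 'a': node 2→5
i=20 'c': node 5→6
i=21 'b': node 6→7  ** P0@[20:21],P3@[21:21]
i=22 'c': node 7→8  ** P1@[21:22],P2@[17:22]
i=23 'a': node 8→15 (fail-walked)
i=24 'a': node 15→15 (fail-walked)
i=25 'c': node 15→1 (fail-walked)
i=26 'a': node 1→15 (fail-walked)
i=27 'c': node 15→1 (fail-walked)
i=28 'b': node 1→2  ** P0@[27:28],P3@[28:28]
i=29 'b': node 2→12 (fail-walked)  ** P3@[29:29]
i=30 'c': node 12→4 (fail-walked)  ** P1@[29:30]
i=31 'b': node 4→21  ** P0@[30:31],P3@[31:31]
i=32 'a': node 21→5 (fail-walked)
i=33 'b': node 5→16 (fail-walked)  ** P3@[33:33]
i=34 'c': node 16→4 (fail-walked)  ** P1@[33:34]
i=35 'b': node 4→21  ** P0@[34:35],P3@[35:35]
i=36 'c': node 21→9 (fail-walked)  ** P1@[35:36]
i=37 'b': node 9→10  ** P0@[36:37],P3@[37:37]
i=38 'c': node 10→11  ** P1@[37:38],P4@[34:38]
i=39 'b': node 11→10 (fail-walked)  ** P0@[38:39],P3@[39:39]
i=40 'b': node 10→22 (fail-walked)  ** P3@[40:40],P7@[37:40]
i=41 'b': node 22→13 (fail-walked)  ** P3@[41:41]

Matches: [[2,0],[2,3],[3,1],[6,0],[6,3],[7,1],[8,0],[8,3],[9,1],[9,4],[10,0],[10,3],[11,1],[11,4],[12,0],[12,3],[13,3],[13,7],[14,1],[18,0],[18,3],[21,0],[21,3],[22,1],[22,2],[28,0],[28,3],[29,3],[30,1],[31,0],[31,3],[33,3],[34,1],[35,0],[35,3],[36,1],[37,0],[37,3],[38,1],[38,4],[39,0],[39,3],[40,3],[40,7],[41,3]]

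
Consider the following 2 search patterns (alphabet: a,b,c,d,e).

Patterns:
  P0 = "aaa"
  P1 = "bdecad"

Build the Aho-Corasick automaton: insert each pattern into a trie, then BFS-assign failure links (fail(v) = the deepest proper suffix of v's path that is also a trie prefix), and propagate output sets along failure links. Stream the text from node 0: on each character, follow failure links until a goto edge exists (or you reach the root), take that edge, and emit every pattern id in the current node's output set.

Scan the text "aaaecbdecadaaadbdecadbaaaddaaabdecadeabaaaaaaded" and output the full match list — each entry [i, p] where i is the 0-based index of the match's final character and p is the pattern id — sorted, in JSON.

Build:
Trie (insert patterns):
  0='ε' goto a→1 b→4
  1='a' goto a→2
  2='aa' goto a→3
  3='aaa' goto ·  [P0 ends]
  4='b' goto d→5
  5='bd' goto e→6
  6='bde' goto c→7
  7='bdec' goto a→8
  8='bdeca' goto d→9
  9='bdecad' goto ·  [P1 ends]

Failure links (BFS by depth):
  fail(1) 'a': from fail(0)=0 chase 'a': 0 ⇒ 0;  out=∅∪out(0)=∅
  fail(4) 'b': from fail(0)=0 chase 'b': 0 ⇒ 0;  out=∅∪out(0)=∅
  fail(2) 'aa': from fail(1)=0 chase 'a': 0 ⇒ 1;  out=∅∪out(1)=∅
  fail(5) 'bd': from fail(4)=0 chase 'd': 0 ⇒ 0;  out=∅∪out(0)=∅
  fail(3) 'aaa': from fail(2)=1 chase 'a': 1 ⇒ 2;  out={0}∪out(2)={0}
  fail(6) 'bde': from fail(5)=0 chase 'e': 0 ⇒ 0;  out=∅∪out(0)=∅
  fail(7) 'bdec': from fail(6)=0 chase 'c': 0 ⇒ 0;  out=∅∪out(0)=∅
  fail(8) 'bdeca': from fail(7)=0 chase 'a': 0 ⇒ 1;  out=∅∪out(1)=∅
  fail(9) 'bdecad': from fail(8)=1 chase 'd': 1→0 ⇒ 0;  out={1}∪out(0)={1}

Scan:
pos 0 'a': at 1
pos 1 'a': at 2
pos 2 'a': at 3  ** P0@[0:2]
pos 3 'e': at 0 (via fail)
pos 4 'c': at 0
pos 5 'b': at 4
pos 6 'd': at 5
pos 7 'e': at 6
pos 8 'c': at 7
pos 9 'a': at 8
pos 10 'd': at 9  ** P1@[5:10]
pos 11 'a': at 1 (via fail)
pos 12 'a': at 2
pos 13 'a': at 3  ** P0@[11:13]
pos 14 'd': at 0 (via fail)
pos 15 'b': at 4
pos 16 'd': at 5
pos 17 'e': at 6
pos 18 'c': at 7
pos 19 'a': at 8
pos 20 'd': at 9  ** P1@[15:20]
pos 21 'b': at 4 (via fail)
pos 22 'a': at 1 (via fail)
pos 23 'a': at 2
pos 24 'a': at 3  ** P0@[22:24]
pos 25 'd': at 0 (via fail)
pos 26 'd': at 0
pos 27 'a': at 1
pos 28 'a': at 2
pos 29 'a': at 3  ** P0@[27:29]
pos 30 'b': at 4 (via fail)
pos 31 'd': at 5
pos 32 'e': at 6
pos 33 'c': at 7
pos 34 'a': at 8
pos 35 'd': at 9  ** P1@[30:35]
pos 36 'e': at 0 (via fail)
pos 37 'a': at 1
pos 38 'b': at 4 (via fail)
pos 39 'a': at 1 (via fail)
pos 40 'a': at 2
pos 41 'a': at 3  ** P0@[39:41]
pos 42 'a': at 3 (via fail)  ** P0@[40:42]
pos 43 'a': at 3 (via fail)  ** P0@[41:43]
pos 44 'a': at 3 (via fail)  ** P0@[42:44]
pos 45 'd': at 0 (via fail)
pos 46 'e': at 0
pos 47 'd': at 0

Result: [[2,0],[10,1],[13,0],[20,1],[24,0],[29,0],[35,1],[41,0],[42,0],[43,0],[44,0]]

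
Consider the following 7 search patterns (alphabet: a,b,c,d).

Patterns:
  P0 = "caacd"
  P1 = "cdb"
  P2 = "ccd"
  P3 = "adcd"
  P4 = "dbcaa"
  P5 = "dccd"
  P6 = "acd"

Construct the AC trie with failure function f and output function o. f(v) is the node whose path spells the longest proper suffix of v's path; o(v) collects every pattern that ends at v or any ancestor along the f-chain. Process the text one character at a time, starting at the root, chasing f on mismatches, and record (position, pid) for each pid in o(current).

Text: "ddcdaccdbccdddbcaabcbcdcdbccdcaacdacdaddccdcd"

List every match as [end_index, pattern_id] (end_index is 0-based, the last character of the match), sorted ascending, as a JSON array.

Build automaton:
Trie (insert patterns):
  n0 'ε': a→10 c→1 d→14
  n1 'c': a→2 c→8 d→6
  n2 'ca': a→3
  n3 'caa': c→4
  n4 'caac': d→5
  n5 'caacd': ·  [P0 ends]
  n6 'cd': b→7
  n7 'cdb': ·  [P1 ends]
  n8 'cc': d→9
  n9 'ccd': ·  [P2 ends]
  n10 'a': c→22 d→11
  n11 'ad': c→12
  n12 'adc': d→13
  n13 'adcd': ·  [P3 ends]
  n14 'd': b→15 c→19
  n15 'db': c→16
  n16 'dbc': a→17
  n17 'dbca': a→18
  n18 'dbcaa': ·  [P4 ends]
  n19 'dc': c→20
  n20 'dcc': d→21
  n21 'dccd': ·  [P5 ends]
  n22 'ac': d→23
  n23 'acd': ·  [P6 ends]

BFS fail/out derivation:
  n1('c'): parent n0 fail=0; on 'c' 0 → fail=0;  out ∅∪∅=∅
  n10('a'): parent n0 fail=0; on 'a' 0 → fail=0;  out ∅∪∅=∅
  n14('d'): parent n0 fail=0; on 'd' 0 → fail=0;  out ∅∪∅=∅
  n2('ca'): parent n1 fail=0; on 'a' 0 → fail=10;  out ∅∪∅=∅
  n6('cd'): parent n1 fail=0; on 'd' 0 → fail=14;  out ∅∪∅=∅
  n8('cc'): parent n1 fail=0; on 'c' 0 → fail=1;  out ∅∪∅=∅
  n11('ad'): parent n10 fail=0; on 'd' 0 → fail=14;  out ∅∪∅=∅
  n15('db'): parent n14 fail=0; on 'b' 0 → fail=0;  out ∅∪∅=∅
  n19('dc'): parent n14 fail=0; on 'c' 0 → fail=1;  out ∅∪∅=∅
  n22('ac'): parent n10 fail=0; on 'c' 0 → fail=1;  out ∅∪∅=∅
  n3('caa'): parent n2 fail=10; on 'a' 10→0 → fail=10;  out ∅∪∅=∅
  n7('cdb'): parent n6 fail=14; on 'b' 14 → fail=15;  out {1}∪∅={1}
  n9('ccd'): parent n8 fail=1; on 'd' 1 → fail=6;  out {2}∪∅={2}
  n12('adc'): parent n11 fail=14; on 'c' 14 → fail=19;  out ∅∪∅=∅
  n16('dbc'): parent n15 fail=0; on 'c' 0 → fail=1;  out ∅∪∅=∅
  n20('dcc'): parent n19 fail=1; on 'c' 1 → fail=8;  out ∅∪∅=∅
  n23('acd'): parent n22 fail=1; on 'd' 1 → fail=6;  out {6}∪∅={6}
  n4('caac'): parent n3 fail=10; on 'c' 10 → fail=22;  out ∅∪∅=∅
  n13('adcd'): parent n12 fail=19; on 'd' 19→1 → fail=6;  out {3}∪∅={3}
  n17('dbca'): parent n16 fail=1; on 'a' 1 → fail=2;  out ∅∪∅=∅
  n21('dccd'): parent n20 fail=8; on 'd' 8 → fail=9;  out {5}∪{2}={2,5}
  n5('caacd'): parent n4 fail=22; on 'd' 22 → fail=23;  out {0}∪{6}={0,6}
  n18('dbcaa'): parent n17 fail=2; on 'a' 2 → fail=3;  out {4}∪∅={4}

Scan:
pos 0 'd': at 14
pos 1 'd': at 14 ·f
pos 2 'c': at 19
pos 3 'd': at 6 ·f
pos 4 'a': at 10 ·f
pos 5 'c': at 22
pos 6 'c': at 8 ·f
pos 7 'd': at 9  ** P2@[5:7]
pos 8 'b': at 7 ·f  ** P1@[6:8]
pos 9 'c': at 16 ·f
pos 10 'c': at 8 ·f
pos 11 'd': at 9  ** P2@[9:11]
pos 12 'd': at 14 ·f
pos 13 'd': at 14 ·f
pos 14 'b': at 15
pos 15 'c': at 16
pos 16 'a': at 17
pos 17 'a': at 18  ** P4@[13:17]
pos 18 'b': at 0 ·f
pos 19 'c': at 1
pos 20 'b': at 0 ·f
pos 21 'c': at 1
pos 22 'd': at 6
pos 23 'c': at 19 ·f
pos 24 'd': at 6 ·f
pos 25 'b': at 7  ** P1@[23:25]
pos 26 'c': at 16 ·f
pos 27 'c': at 8 ·f
pos 28 'd': at 9  ** P2@[26:28]
pos 29 'c': at 19 ·f
pos 30 'a': at 2 ·f
pos 31 'a': at 3
pos 32 'c': at 4
pos 33 'd': at 5  ** P0@[29:33],P6@[31:33]
pos 34 'a': at 10 ·f
pos 35 'c': at 22
pos 36 'd': at 23  ** P6@[34:36]
pos 37 'a': at 10 ·f
pos 38 'd': at 11
pos 39 'd': at 14 ·f
pos 40 'c': at 19
pos 41 'c': at 20
pos 42 'd': at 21  ** P2@[40:42],P5@[39:42]
pos 43 'c': at 19 ·f
pos 44 'd': at 6 ·f

Matches: [[7,2],[8,1],[11,2],[17,4],[25,1],[28,2],[33,0],[33,6],[36,6],[42,2],[42,5]]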